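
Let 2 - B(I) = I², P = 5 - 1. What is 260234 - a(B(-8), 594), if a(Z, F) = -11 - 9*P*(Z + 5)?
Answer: 258193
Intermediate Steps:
P = 4
B(I) = 2 - I²
a(Z, F) = -191 - 36*Z (a(Z, F) = -11 - 36*(Z + 5) = -11 - 36*(5 + Z) = -11 - 9*(20 + 4*Z) = -11 + (-180 - 36*Z) = -191 - 36*Z)
260234 - a(B(-8), 594) = 260234 - (-191 - 36*(2 - 1*(-8)²)) = 260234 - (-191 - 36*(2 - 1*64)) = 260234 - (-191 - 36*(2 - 64)) = 260234 - (-191 - 36*(-62)) = 260234 - (-191 + 2232) = 260234 - 1*2041 = 260234 - 2041 = 258193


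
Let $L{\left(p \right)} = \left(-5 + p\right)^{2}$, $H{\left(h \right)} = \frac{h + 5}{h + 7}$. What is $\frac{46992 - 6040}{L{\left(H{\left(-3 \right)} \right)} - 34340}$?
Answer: $- \frac{163808}{137279} \approx -1.1932$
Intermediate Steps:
$H{\left(h \right)} = \frac{5 + h}{7 + h}$
$\frac{46992 - 6040}{L{\left(H{\left(-3 \right)} \right)} - 34340} = \frac{46992 - 6040}{\left(-5 + \frac{5 - 3}{7 - 3}\right)^{2} - 34340} = \frac{40952}{\left(-5 + \frac{1}{4} \cdot 2\right)^{2} - 34340} = \frac{40952}{\left(-5 + \frac{1}{2}\right)^{2} - 34340} = \frac{40952}{\left(- \frac{9}{2}\right)^{2} - 34340} = \frac{40952}{\frac{81}{4} - 34340} = \frac{40952}{- \frac{137279}{4}} = 40952 \left(- \frac{4}{137279}\right) = - \frac{163808}{137279}$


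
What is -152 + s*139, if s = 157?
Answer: 21671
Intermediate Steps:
-152 + s*139 = -152 + 157*139 = -152 + 21823 = 21671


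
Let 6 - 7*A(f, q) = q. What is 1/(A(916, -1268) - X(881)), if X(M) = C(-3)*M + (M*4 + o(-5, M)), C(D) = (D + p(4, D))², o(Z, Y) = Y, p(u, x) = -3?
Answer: -1/35939 ≈ -2.7825e-5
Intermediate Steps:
A(f, q) = 6/7 - q/7
C(D) = (-3 + D)² (C(D) = (D - 3)² = (-3 + D)²)
X(M) = 41*M (X(M) = (-3 - 3)²*M + (M*4 + M) = (-6)²*M + (4*M + M) = 36*M + 5*M = 41*M)
1/(A(916, -1268) - X(881)) = 1/((6/7 - ⅐*(-1268)) - 41*881) = 1/((6/7 + 1268/7) - 1*36121) = 1/(182 - 36121) = 1/(-35939) = -1/35939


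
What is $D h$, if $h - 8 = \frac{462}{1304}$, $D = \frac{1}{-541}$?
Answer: $- \frac{5447}{352732} \approx -0.015442$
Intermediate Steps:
$D = - \frac{1}{541} \approx -0.0018484$
$h = \frac{5447}{652}$ ($h = 8 + \frac{462}{1304} = 8 + 462 \cdot \frac{1}{1304} = 8 + \frac{231}{652} = \frac{5447}{652} \approx 8.3543$)
$D h = \left(- \frac{1}{541}\right) \frac{5447}{652} = - \frac{5447}{352732}$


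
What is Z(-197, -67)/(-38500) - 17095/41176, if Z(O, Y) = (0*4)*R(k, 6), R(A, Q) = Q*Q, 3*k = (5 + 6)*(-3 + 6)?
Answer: -17095/41176 ≈ -0.41517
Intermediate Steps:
k = 11 (k = ((5 + 6)*(-3 + 6))/3 = (11*3)/3 = (⅓)*33 = 11)
R(A, Q) = Q²
Z(O, Y) = 0 (Z(O, Y) = (0*4)*6² = 0*36 = 0)
Z(-197, -67)/(-38500) - 17095/41176 = 0/(-38500) - 17095/41176 = 0*(-1/38500) - 17095*1/41176 = 0 - 17095/41176 = -17095/41176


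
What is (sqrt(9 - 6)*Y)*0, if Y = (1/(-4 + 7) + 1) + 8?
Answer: 0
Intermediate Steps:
Y = 28/3 (Y = (1/3 + 1) + 8 = 4/3 + 8 = 28/3 ≈ 9.3333)
(sqrt(9 - 6)*Y)*0 = (sqrt(9 - 6)*(28/3))*0 = (sqrt(3)*(28/3))*0 = (28*sqrt(3)/3)*0 = 0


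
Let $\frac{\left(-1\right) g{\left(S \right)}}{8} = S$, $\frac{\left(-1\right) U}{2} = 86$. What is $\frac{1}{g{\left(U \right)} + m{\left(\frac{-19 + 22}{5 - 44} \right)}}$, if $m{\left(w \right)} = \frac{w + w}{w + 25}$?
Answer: $\frac{162}{222911} \approx 0.00072675$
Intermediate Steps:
$U = -172$ ($U = \left(-2\right) 86 = -172$)
$g{\left(S \right)} = - 8 S$
$m{\left(w \right)} = \frac{2 w}{25 + w}$
$\frac{1}{g{\left(U \right)} + m{\left(\frac{-19 + 22}{5 - 44} \right)}} = \frac{1}{\left(-8\right) \left(-172\right) + \frac{2 \frac{-19 + 22}{5 - 44}}{25 + \frac{-19 + 22}{5 - 44}}} = \frac{1}{1376 + \frac{2 \frac{3}{-39}}{25 + \frac{3}{-39}}} = \frac{1}{1376 + \frac{2 \cdot 3 \left(- \frac{1}{39}\right)}{25 + 3 \left(- \frac{1}{39}\right)}} = \frac{1}{1376 + 2 \left(- \frac{1}{13}\right) \frac{1}{25 - \frac{1}{13}}} = \frac{1}{1376 + 2 \left(- \frac{1}{13}\right) \frac{1}{\frac{324}{13}}} = \frac{1}{1376 + 2 \left(- \frac{1}{13}\right) \frac{13}{324}} = \frac{1}{1376 - \frac{1}{162}} = \frac{1}{\frac{222911}{162}} = \frac{162}{222911}$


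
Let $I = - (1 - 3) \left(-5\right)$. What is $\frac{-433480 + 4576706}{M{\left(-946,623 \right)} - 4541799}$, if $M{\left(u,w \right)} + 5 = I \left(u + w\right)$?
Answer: $- \frac{2071613}{2269287} \approx -0.91289$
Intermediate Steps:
$I = -10$ ($I = \left(-1\right) \left(-2\right) \left(-5\right) = 2 \left(-5\right) = -10$)
$M{\left(u,w \right)} = -5 - 10 u - 10 w$ ($M{\left(u,w \right)} = -5 - 10 \left(u + w\right) = -5 - \left(10 u + 10 w\right) = -5 - 10 u - 10 w$)
$\frac{-433480 + 4576706}{M{\left(-946,623 \right)} - 4541799} = \frac{-433480 + 4576706}{\left(-5 - -9460 - 6230\right) - 4541799} = \frac{4143226}{\left(-5 + 9460 - 6230\right) - 4541799} = \frac{4143226}{3225 - 4541799} = \frac{4143226}{-4538574} = 4143226 \left(- \frac{1}{4538574}\right) = - \frac{2071613}{2269287}$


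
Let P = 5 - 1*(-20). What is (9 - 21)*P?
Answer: -300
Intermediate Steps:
P = 25 (P = 5 + 20 = 25)
(9 - 21)*P = (9 - 21)*25 = -12*25 = -300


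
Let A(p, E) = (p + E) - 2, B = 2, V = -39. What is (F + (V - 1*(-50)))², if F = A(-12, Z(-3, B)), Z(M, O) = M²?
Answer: 36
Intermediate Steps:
A(p, E) = -2 + E + p (A(p, E) = (E + p) - 2 = -2 + E + p)
F = -5 (F = -2 + (-3)² - 12 = -2 + 9 - 12 = -5)
(F + (V - 1*(-50)))² = (-5 + (-39 - 1*(-50)))² = (-5 + (-39 + 50))² = (-5 + 11)² = 6² = 36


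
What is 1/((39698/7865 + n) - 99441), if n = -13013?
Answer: -7865/884411012 ≈ -8.8929e-6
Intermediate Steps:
1/((39698/7865 + n) - 99441) = 1/((39698/7865 - 13013) - 99441) = 1/(-102307547/7865 - 99441) = 1/(-884411012/7865) = -7865/884411012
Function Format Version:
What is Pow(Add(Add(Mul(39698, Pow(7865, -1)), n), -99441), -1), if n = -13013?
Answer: Rational(-7865, 884411012) ≈ -8.8929e-6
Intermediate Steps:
Pow(Add(Add(Mul(39698, Pow(7865, -1)), n), -99441), -1) = Pow(Add(Add(Mul(39698, Pow(7865, -1)), -13013), -99441), -1) = Pow(Add(Add(Mul(39698, Rational(1, 7865)), -13013), -99441), -1) = Pow(Add(Add(Rational(39698, 7865), -13013), -99441), -1) = Pow(Add(Rational(-102307547, 7865), -99441), -1) = Pow(Rational(-884411012, 7865), -1) = Rational(-7865, 884411012)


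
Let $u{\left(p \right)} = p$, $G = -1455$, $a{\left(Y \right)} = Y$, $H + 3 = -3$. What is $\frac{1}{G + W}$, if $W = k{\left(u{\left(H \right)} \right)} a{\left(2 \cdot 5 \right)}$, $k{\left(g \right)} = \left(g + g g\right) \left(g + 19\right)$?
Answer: $\frac{1}{2445} \approx 0.000409$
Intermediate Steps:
$H = -6$ ($H = -3 - 3 = -6$)
$k{\left(g \right)} = \left(19 + g\right) \left(g + g^{2}\right)$ ($k{\left(g \right)} = \left(g + g^{2}\right) \left(19 + g\right) = \left(19 + g\right) \left(g + g^{2}\right)$)
$W = 3900$ ($W = - 6 \left(19 + \left(-6\right)^{2} + 20 \left(-6\right)\right) 2 \cdot 5 = - 6 \left(19 + 36 - 120\right) 10 = \left(-6\right) \left(-65\right) 10 = 390 \cdot 10 = 3900$)
$\frac{1}{G + W} = \frac{1}{-1455 + 3900} = \frac{1}{2445}$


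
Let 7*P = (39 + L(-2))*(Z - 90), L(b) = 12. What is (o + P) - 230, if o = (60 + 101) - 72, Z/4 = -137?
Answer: -33525/7 ≈ -4789.3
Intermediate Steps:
Z = -548 (Z = 4*(-137) = -548)
o = 89 (o = 161 - 72 = 89)
P = -32538/7 (P = ((39 + 12)*(-548 - 90))/7 = (51*(-638))/7 = (⅐)*(-32538) = -32538/7 ≈ -4648.3)
(o + P) - 230 = (89 - 32538/7) - 230 = -31915/7 - 230 = -33525/7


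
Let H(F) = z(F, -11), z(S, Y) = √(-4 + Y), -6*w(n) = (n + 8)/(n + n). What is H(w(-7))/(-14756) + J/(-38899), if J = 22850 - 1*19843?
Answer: -3007/38899 - I*√15/14756 ≈ -0.077303 - 0.00026247*I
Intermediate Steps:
w(n) = -(8 + n)/(12*n) (w(n) = -(n + 8)/(6*(n + n)) = -(8 + n)/(6*(2*n)) = -(8 + n)*1/(2*n)/6 = -(8 + n)/(12*n))
H(F) = I*√15 (H(F) = √(-4 - 11) = √(-15) = I*√15)
J = 3007 (J = 22850 - 19843 = 3007)
H(w(-7))/(-14756) + J/(-38899) = (I*√15)/(-14756) + 3007/(-38899) = (I*√15)*(-1/14756) + 3007*(-1/38899) = -I*√15/14756 - 3007/38899 = -3007/38899 - I*√15/14756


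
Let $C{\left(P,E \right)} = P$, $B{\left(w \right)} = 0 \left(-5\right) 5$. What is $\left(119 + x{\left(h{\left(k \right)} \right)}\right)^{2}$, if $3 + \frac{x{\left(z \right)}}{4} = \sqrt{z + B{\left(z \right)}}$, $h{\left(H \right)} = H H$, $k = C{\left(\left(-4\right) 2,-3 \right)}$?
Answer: $19321$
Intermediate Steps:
$B{\left(w \right)} = 0$ ($B{\left(w \right)} = 0 \cdot 5 = 0$)
$k = -8$ ($k = \left(-4\right) 2 = -8$)
$h{\left(H \right)} = H^{2}$
$x{\left(z \right)} = -12 + 4 \sqrt{z}$ ($x{\left(z \right)} = -12 + 4 \sqrt{z + 0} = -12 + 4 \sqrt{z}$)
$\left(119 + x{\left(h{\left(k \right)} \right)}\right)^{2} = \left(119 - \left(12 - 4 \sqrt{\left(-8\right)^{2}}\right)\right)^{2} = \left(119 - \left(12 - 4 \sqrt{64}\right)\right)^{2} = \left(119 + \left(-12 + 4 \cdot 8\right)\right)^{2} = \left(119 + \left(-12 + 32\right)\right)^{2} = \left(119 + 20\right)^{2} = 139^{2} = 19321$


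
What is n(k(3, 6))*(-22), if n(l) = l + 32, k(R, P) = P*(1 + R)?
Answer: -1232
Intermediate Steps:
n(l) = 32 + l
n(k(3, 6))*(-22) = (32 + 6*(1 + 3))*(-22) = (32 + 6*4)*(-22) = (32 + 24)*(-22) = 56*(-22) = -1232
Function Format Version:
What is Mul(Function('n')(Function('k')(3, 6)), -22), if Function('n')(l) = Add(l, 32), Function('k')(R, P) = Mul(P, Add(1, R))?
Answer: -1232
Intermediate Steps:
Function('n')(l) = Add(32, l)
Mul(Function('n')(Function('k')(3, 6)), -22) = Mul(Add(32, Mul(6, Add(1, 3))), -22) = Mul(Add(32, Mul(6, 4)), -22) = Mul(Add(32, 24), -22) = Mul(56, -22) = -1232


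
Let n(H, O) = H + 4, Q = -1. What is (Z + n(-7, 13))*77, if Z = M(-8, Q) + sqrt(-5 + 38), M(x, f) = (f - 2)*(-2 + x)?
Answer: 2079 + 77*sqrt(33) ≈ 2521.3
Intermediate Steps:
n(H, O) = 4 + H
M(x, f) = (-2 + f)*(-2 + x)
Z = 30 + sqrt(33) (Z = (4 - 2*(-1) - 2*(-8) - 1*(-8)) + sqrt(-5 + 38) = (4 + 2 + 16 + 8) + sqrt(33) = 30 + sqrt(33) ≈ 35.745)
(Z + n(-7, 13))*77 = ((30 + sqrt(33)) + (4 - 7))*77 = ((30 + sqrt(33)) - 3)*77 = (27 + sqrt(33))*77 = 2079 + 77*sqrt(33)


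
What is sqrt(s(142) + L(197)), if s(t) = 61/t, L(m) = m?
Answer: 3*sqrt(442330)/142 ≈ 14.051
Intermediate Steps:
sqrt(s(142) + L(197)) = sqrt(61/142 + 197) = sqrt(28035/142) = 3*sqrt(442330)/142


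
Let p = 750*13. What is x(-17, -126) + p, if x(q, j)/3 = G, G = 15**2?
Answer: 10425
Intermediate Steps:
p = 9750
G = 225
x(q, j) = 675 (x(q, j) = 3*225 = 675)
x(-17, -126) + p = 675 + 9750 = 10425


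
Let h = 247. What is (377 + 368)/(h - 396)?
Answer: -5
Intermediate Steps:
(377 + 368)/(h - 396) = (377 + 368)/(247 - 396) = 745/(-149) = 745*(-1/149) = -5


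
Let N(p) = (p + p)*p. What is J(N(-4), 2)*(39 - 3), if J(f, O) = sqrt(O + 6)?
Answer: 72*sqrt(2) ≈ 101.82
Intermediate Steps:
N(p) = 2*p**2 (N(p) = (2*p)*p = 2*p**2)
J(f, O) = sqrt(6 + O)
J(N(-4), 2)*(39 - 3) = sqrt(6 + 2)*(39 - 3) = sqrt(8)*36 = (2*sqrt(2))*36 = 72*sqrt(2)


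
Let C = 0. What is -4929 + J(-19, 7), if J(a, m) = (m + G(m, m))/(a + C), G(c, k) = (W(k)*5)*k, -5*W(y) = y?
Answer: -93609/19 ≈ -4926.8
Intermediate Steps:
W(y) = -y/5
G(c, k) = -k**2 (G(c, k) = (-k/5*5)*k = (-k)*k = -k**2)
J(a, m) = (m - m**2)/a (J(a, m) = (m - m**2)/(a + 0) = (m - m**2)/a)
-4929 + J(-19, 7) = -4929 + 7*(1 - 1*7)/(-19) = -4929 + 7*(-1/19)*(1 - 7) = -4929 + 7*(-1/19)*(-6) = -4929 + 42/19 = -93609/19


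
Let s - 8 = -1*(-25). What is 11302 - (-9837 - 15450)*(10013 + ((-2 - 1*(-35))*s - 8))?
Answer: 280545280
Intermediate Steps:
s = 33 (s = 8 - 1*(-25) = 8 + 25 = 33)
11302 - (-9837 - 15450)*(10013 + ((-2 - 1*(-35))*s - 8)) = 11302 - (-9837 - 15450)*(10013 + ((-2 - 1*(-35))*33 - 8)) = 11302 - (-25287)*(10013 + ((-2 + 35)*33 - 8)) = 11302 - (-25287)*(10013 + (33*33 - 8)) = 11302 - (-25287)*(10013 + (1089 - 8)) = 11302 - (-25287)*(10013 + 1081) = 11302 - (-25287)*11094 = 11302 - 1*(-280533978) = 11302 + 280533978 = 280545280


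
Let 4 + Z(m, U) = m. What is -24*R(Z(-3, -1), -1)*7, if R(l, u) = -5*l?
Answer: -5880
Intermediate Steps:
Z(m, U) = -4 + m
-24*R(Z(-3, -1), -1)*7 = -(-120)*(-4 - 3)*7 = -(-120)*(-7)*7 = -24*35*7 = -840*7 = -5880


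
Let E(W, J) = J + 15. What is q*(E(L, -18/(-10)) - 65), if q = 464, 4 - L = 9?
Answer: -111824/5 ≈ -22365.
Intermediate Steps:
L = -5 (L = 4 - 1*9 = 4 - 9 = -5)
E(W, J) = 15 + J
q*(E(L, -18/(-10)) - 65) = 464*((15 - 18/(-10)) - 65) = 464*((15 - 18*(-⅒)) - 65) = 464*((15 + 9/5) - 65) = 464*(84/5 - 65) = 464*(-241/5) = -111824/5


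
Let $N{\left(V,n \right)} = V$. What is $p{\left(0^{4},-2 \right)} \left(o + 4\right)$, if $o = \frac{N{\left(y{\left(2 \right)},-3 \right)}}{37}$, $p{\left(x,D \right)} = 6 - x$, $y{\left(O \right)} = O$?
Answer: $\frac{900}{37} \approx 24.324$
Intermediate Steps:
$o = \frac{2}{37} \approx 0.054054$
$p{\left(0^{4},-2 \right)} \left(o + 4\right) = \left(6 - 0^{4}\right) \left(\frac{2}{37} + 4\right) = \left(6 - 0\right) \frac{150}{37} = \left(6 + 0\right) \frac{150}{37} = 6 \cdot \frac{150}{37} = \frac{900}{37}$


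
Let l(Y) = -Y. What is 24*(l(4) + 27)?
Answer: 552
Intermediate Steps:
24*(l(4) + 27) = 24*(-1*4 + 27) = 24*(-4 + 27) = 24*23 = 552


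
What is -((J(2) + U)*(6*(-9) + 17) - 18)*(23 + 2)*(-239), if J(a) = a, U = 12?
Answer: -3202600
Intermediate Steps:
-((J(2) + U)*(6*(-9) + 17) - 18)*(23 + 2)*(-239) = -((2 + 12)*(6*(-9) + 17) - 18)*(23 + 2)*(-239) = -(14*(-54 + 17) - 18)*25*(-239) = -(14*(-37) - 18)*25*(-239) = -(-518 - 18)*25*(-239) = -(-536*25)*(-239) = -(-13400)*(-239) = -1*3202600 = -3202600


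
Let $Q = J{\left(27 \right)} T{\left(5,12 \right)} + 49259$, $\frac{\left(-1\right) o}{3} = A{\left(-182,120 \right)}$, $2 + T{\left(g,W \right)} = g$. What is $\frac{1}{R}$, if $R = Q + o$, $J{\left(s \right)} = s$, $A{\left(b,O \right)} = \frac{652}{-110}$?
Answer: $\frac{55}{2714678} \approx 2.026 \cdot 10^{-5}$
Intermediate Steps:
$A{\left(b,O \right)} = - \frac{326}{55}$ ($A{\left(b,O \right)} = 652 \left(- \frac{1}{110}\right) = - \frac{326}{55}$)
$T{\left(g,W \right)} = -2 + g$
$o = \frac{978}{55}$ ($o = \left(-3\right) \left(- \frac{326}{55}\right) = \frac{978}{55} \approx 17.782$)
$Q = 49340$ ($Q = 27 \left(-2 + 5\right) + 49259 = 27 \cdot 3 + 49259 = 81 + 49259 = 49340$)
$R = \frac{2714678}{55}$ ($R = 49340 + \frac{978}{55} = \frac{2714678}{55} \approx 49358.0$)
$\frac{1}{R} = \frac{1}{\frac{2714678}{55}} = \frac{55}{2714678}$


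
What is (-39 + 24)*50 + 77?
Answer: -673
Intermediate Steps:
(-39 + 24)*50 + 77 = -15*50 + 77 = -750 + 77 = -673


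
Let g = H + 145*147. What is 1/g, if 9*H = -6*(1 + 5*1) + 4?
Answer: 9/191803 ≈ 4.6923e-5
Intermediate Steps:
H = -32/9 (H = (-6*(1 + 5*1) + 4)/9 = (-6*(1 + 5) + 4)/9 = (-6*6 + 4)/9 = (-36 + 4)/9 = (⅑)*(-32) = -32/9 ≈ -3.5556)
g = 191803/9 (g = -32/9 + 145*147 = -32/9 + 21315 = 191803/9 ≈ 21311.)
1/g = 1/(191803/9) = 9/191803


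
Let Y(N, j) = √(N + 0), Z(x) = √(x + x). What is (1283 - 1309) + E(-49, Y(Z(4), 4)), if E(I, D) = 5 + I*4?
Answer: -217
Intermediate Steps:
Z(x) = √2*√x (Z(x) = √(2*x) = √2*√x)
Y(N, j) = √N
E(I, D) = 5 + 4*I
(1283 - 1309) + E(-49, Y(Z(4), 4)) = (1283 - 1309) + (5 + 4*(-49)) = -26 + (5 - 196) = -26 - 191 = -217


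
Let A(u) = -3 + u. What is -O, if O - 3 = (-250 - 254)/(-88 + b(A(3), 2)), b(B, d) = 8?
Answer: -93/10 ≈ -9.3000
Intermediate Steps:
O = 93/10 (O = 3 + (-250 - 254)/(-88 + 8) = 3 - 504/(-80) = 3 - 504*(-1/80) = 3 + 63/10 = 93/10 ≈ 9.3000)
-O = -1*93/10 = -93/10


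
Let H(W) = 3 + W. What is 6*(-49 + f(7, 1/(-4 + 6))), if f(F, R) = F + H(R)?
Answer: -231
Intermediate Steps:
f(F, R) = 3 + F + R (f(F, R) = F + (3 + R) = 3 + F + R)
6*(-49 + f(7, 1/(-4 + 6))) = 6*(-49 + (3 + 7 + 1/(-4 + 6))) = 6*(-49 + (3 + 7 + 1/2)) = 6*(-49 + (3 + 7 + ½)) = 6*(-49 + 21/2) = 6*(-77/2) = -231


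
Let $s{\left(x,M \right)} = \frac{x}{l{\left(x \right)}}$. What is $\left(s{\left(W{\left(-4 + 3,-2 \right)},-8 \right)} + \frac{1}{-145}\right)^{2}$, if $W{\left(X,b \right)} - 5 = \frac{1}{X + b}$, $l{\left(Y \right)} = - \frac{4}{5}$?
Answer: $\frac{25816561}{756900} \approx 34.108$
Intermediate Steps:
$l{\left(Y \right)} = - \frac{4}{5}$ ($l{\left(Y \right)} = \left(-4\right) \frac{1}{5} = - \frac{4}{5}$)
$W{\left(X,b \right)} = 5 + \frac{1}{X + b}$
$s{\left(x,M \right)} = - \frac{5 x}{4}$ ($s{\left(x,M \right)} = \frac{x}{- \frac{4}{5}} = x \left(- \frac{5}{4}\right) = - \frac{5 x}{4}$)
$\left(s{\left(W{\left(-4 + 3,-2 \right)},-8 \right)} + \frac{1}{-145}\right)^{2} = \left(- \frac{5 \frac{1 + 5 \left(-4 + 3\right) + 5 \left(-2\right)}{\left(-4 + 3\right) - 2}}{4} + \frac{1}{-145}\right)^{2} = \left(- \frac{5 \frac{1 + 5 \left(-1\right) - 10}{-1 - 2}}{4} - \frac{1}{145}\right)^{2} = \left(- \frac{5 \frac{1 - 5 - 10}{-3}}{4} - \frac{1}{145}\right)^{2} = \left(- \frac{5 \left(\left(- \frac{1}{3}\right) \left(-14\right)\right)}{4} - \frac{1}{145}\right)^{2} = \left(\left(- \frac{5}{4}\right) \frac{14}{3} - \frac{1}{145}\right)^{2} = \left(- \frac{35}{6} - \frac{1}{145}\right)^{2} = \left(- \frac{5081}{870}\right)^{2} = \frac{25816561}{756900}$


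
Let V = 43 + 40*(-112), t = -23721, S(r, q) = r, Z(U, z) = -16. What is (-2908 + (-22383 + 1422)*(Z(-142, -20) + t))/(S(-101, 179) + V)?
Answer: -497548349/4538 ≈ -1.0964e+5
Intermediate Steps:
V = -4437 (V = 43 - 4480 = -4437)
(-2908 + (-22383 + 1422)*(Z(-142, -20) + t))/(S(-101, 179) + V) = (-2908 + (-22383 + 1422)*(-16 - 23721))/(-101 - 4437) = (-2908 - 20961*(-23737))/(-4538) = (-2908 + 497551257)*(-1/4538) = 497548349*(-1/4538) = -497548349/4538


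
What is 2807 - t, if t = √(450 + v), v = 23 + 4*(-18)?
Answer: 2807 - √401 ≈ 2787.0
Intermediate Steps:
v = -49 (v = 23 - 72 = -49)
t = √401 (t = √(450 - 49) = √401 ≈ 20.025)
2807 - t = 2807 - √401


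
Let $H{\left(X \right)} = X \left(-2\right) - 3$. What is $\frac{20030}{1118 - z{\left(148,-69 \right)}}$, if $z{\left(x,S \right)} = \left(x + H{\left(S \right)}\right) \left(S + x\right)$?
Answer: $- \frac{20030}{21239} \approx -0.94308$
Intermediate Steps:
$H{\left(X \right)} = -3 - 2 X$ ($H{\left(X \right)} = - 2 X - 3 = -3 - 2 X$)
$z{\left(x,S \right)} = \left(S + x\right) \left(-3 + x - 2 S\right)$ ($z{\left(x,S \right)} = \left(x - \left(3 + 2 S\right)\right) \left(S + x\right) = \left(-3 + x - 2 S\right) \left(S + x\right) = \left(S + x\right) \left(-3 + x - 2 S\right)$)
$\frac{20030}{1118 - z{\left(148,-69 \right)}} = \frac{20030}{1118 - \left(148^{2} - -207 - 444 - 2 \left(-69\right)^{2} - \left(-69\right) 148\right)} = \frac{20030}{1118 - \left(21904 + 207 - 444 - 9522 + 10212\right)} = \frac{20030}{1118 - 22357} = \frac{20030}{-21239} = 20030 \left(- \frac{1}{21239}\right) = - \frac{20030}{21239}$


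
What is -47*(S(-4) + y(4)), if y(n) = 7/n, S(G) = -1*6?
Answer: 799/4 ≈ 199.75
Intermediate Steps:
S(G) = -6
-47*(S(-4) + y(4)) = -47*(-6 + 7/4) = -47*(-17/4) = 799/4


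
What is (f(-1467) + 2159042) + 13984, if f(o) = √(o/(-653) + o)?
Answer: 2173026 + 978*I*√653/653 ≈ 2.173e+6 + 38.272*I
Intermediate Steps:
f(o) = 2*√106439*√o/653 (f(o) = √(o*(-1/653) + o) = √(-o/653 + o) = √(652*o/653) = 2*√106439*√o/653)
(f(-1467) + 2159042) + 13984 = (2*√106439*√(-1467)/653 + 2159042) + 13984 = (2*√106439*(3*I*√163)/653 + 2159042) + 13984 = (978*I*√653/653 + 2159042) + 13984 = (2159042 + 978*I*√653/653) + 13984 = 2173026 + 978*I*√653/653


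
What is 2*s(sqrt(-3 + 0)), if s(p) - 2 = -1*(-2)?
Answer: 8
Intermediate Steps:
s(p) = 4 (s(p) = 2 - 1*(-2) = 2 + 2 = 4)
2*s(sqrt(-3 + 0)) = 2*4 = 8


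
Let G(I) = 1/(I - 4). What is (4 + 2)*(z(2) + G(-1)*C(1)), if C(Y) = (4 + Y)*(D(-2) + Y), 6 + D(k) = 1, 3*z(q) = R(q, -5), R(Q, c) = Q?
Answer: 28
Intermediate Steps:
z(q) = q/3
D(k) = -5 (D(k) = -6 + 1 = -5)
G(I) = 1/(-4 + I)
C(Y) = (-5 + Y)*(4 + Y) (C(Y) = (4 + Y)*(-5 + Y) = (-5 + Y)*(4 + Y))
(4 + 2)*(z(2) + G(-1)*C(1)) = (4 + 2)*((⅓)*2 + (-20 + 1² - 1*1)/(-4 - 1)) = 6*(⅔ + (-20 + 1 - 1)/(-5)) = 6*(⅔ - ⅕*(-20)) = 6*(⅔ + 4) = 6*(14/3) = 28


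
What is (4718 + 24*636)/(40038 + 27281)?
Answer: 19982/67319 ≈ 0.29683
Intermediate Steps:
(4718 + 24*636)/(40038 + 27281) = (4718 + 15264)/67319 = 19982*(1/67319) = 19982/67319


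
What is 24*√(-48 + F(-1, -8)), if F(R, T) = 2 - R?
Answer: 72*I*√5 ≈ 161.0*I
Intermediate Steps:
24*√(-48 + F(-1, -8)) = 24*√(-48 + (2 - 1*(-1))) = 24*√(-48 + (2 + 1)) = 24*√(-48 + 3) = 24*√(-45) = 24*(3*I*√5) = 72*I*√5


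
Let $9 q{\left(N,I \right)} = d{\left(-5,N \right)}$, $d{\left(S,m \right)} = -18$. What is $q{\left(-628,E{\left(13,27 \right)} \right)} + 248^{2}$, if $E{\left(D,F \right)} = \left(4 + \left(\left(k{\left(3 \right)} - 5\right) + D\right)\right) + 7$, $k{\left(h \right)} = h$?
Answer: $61502$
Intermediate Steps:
$E{\left(D,F \right)} = 9 + D$ ($E{\left(D,F \right)} = \left(4 + \left(\left(3 - 5\right) + D\right)\right) + 7 = \left(4 + \left(-2 + D\right)\right) + 7 = \left(2 + D\right) + 7 = 9 + D$)
$q{\left(N,I \right)} = -2$ ($q{\left(N,I \right)} = \frac{1}{9} \left(-18\right) = -2$)
$q{\left(-628,E{\left(13,27 \right)} \right)} + 248^{2} = -2 + 248^{2} = -2 + 61504 = 61502$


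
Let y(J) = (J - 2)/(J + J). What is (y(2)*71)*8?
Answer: 0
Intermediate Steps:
y(J) = (-2 + J)/(2*J) (y(J) = (-2 + J)/((2*J)) = (-2 + J)*(1/(2*J)) = (-2 + J)/(2*J))
(y(2)*71)*8 = (((½)*(-2 + 2)/2)*71)*8 = (((½)*(½)*0)*71)*8 = (0*71)*8 = 0*8 = 0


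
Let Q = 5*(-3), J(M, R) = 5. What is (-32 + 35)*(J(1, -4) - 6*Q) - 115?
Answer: 170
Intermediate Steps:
Q = -15
(-32 + 35)*(J(1, -4) - 6*Q) - 115 = (-32 + 35)*(5 - 6*(-15)) - 115 = 3*(5 + 90) - 115 = 3*95 - 115 = 285 - 115 = 170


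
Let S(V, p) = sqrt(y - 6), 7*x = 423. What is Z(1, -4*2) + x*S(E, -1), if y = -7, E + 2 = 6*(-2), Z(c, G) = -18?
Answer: -18 + 423*I*sqrt(13)/7 ≈ -18.0 + 217.88*I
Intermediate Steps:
E = -14 (E = -2 + 6*(-2) = -2 - 12 = -14)
x = 423/7 (x = (1/7)*423 = 423/7 ≈ 60.429)
S(V, p) = I*sqrt(13) (S(V, p) = sqrt(-7 - 6) = sqrt(-13) = I*sqrt(13))
Z(1, -4*2) + x*S(E, -1) = -18 + 423*(I*sqrt(13))/7 = -18 + 423*I*sqrt(13)/7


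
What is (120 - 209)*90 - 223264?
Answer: -231274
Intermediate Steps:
(120 - 209)*90 - 223264 = -89*90 - 223264 = -8010 - 223264 = -231274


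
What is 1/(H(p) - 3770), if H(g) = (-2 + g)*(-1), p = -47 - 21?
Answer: -1/3700 ≈ -0.00027027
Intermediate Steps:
p = -68
H(g) = 2 - g
1/(H(p) - 3770) = 1/((2 - 1*(-68)) - 3770) = 1/((2 + 68) - 3770) = 1/(70 - 3770) = 1/(-3700) = -1/3700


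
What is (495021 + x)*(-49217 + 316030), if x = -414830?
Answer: 21396001283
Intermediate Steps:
(495021 + x)*(-49217 + 316030) = (495021 - 414830)*(-49217 + 316030) = 80191*266813 = 21396001283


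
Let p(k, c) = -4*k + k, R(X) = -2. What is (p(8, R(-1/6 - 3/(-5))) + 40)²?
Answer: 256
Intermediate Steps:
p(k, c) = -3*k
(p(8, R(-1/6 - 3/(-5))) + 40)² = (-3*8 + 40)² = (-24 + 40)² = 16² = 256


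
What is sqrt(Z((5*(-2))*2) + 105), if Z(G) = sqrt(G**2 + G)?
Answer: sqrt(105 + 2*sqrt(95)) ≈ 11.158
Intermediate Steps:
Z(G) = sqrt(G + G**2)
sqrt(Z((5*(-2))*2) + 105) = sqrt(sqrt(((5*(-2))*2)*(1 + (5*(-2))*2)) + 105) = sqrt(sqrt((-10*2)*(1 - 10*2)) + 105) = sqrt(sqrt(-20*(1 - 20)) + 105) = sqrt(sqrt(-20*(-19)) + 105) = sqrt(sqrt(380) + 105) = sqrt(2*sqrt(95) + 105) = sqrt(105 + 2*sqrt(95))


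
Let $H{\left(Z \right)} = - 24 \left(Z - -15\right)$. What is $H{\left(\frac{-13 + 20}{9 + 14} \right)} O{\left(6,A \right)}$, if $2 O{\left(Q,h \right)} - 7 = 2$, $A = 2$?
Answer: $- \frac{38016}{23} \approx -1652.9$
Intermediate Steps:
$O{\left(Q,h \right)} = \frac{9}{2}$ ($O{\left(Q,h \right)} = \frac{7}{2} + \frac{1}{2} \cdot 2 = \frac{7}{2} + 1 = \frac{9}{2}$)
$H{\left(Z \right)} = -360 - 24 Z$ ($H{\left(Z \right)} = - 24 \left(Z + \left(-5 + 20\right)\right) = - 24 \left(Z + 15\right) = - 24 \left(15 + Z\right) = -360 - 24 Z$)
$H{\left(\frac{-13 + 20}{9 + 14} \right)} O{\left(6,A \right)} = \left(-360 - 24 \frac{-13 + 20}{9 + 14}\right) \frac{9}{2} = \left(-360 - 24 \cdot \frac{7}{23}\right) \frac{9}{2} = \left(-360 - 24 \cdot 7 \cdot \frac{1}{23}\right) \frac{9}{2} = \left(-360 - \frac{168}{23}\right) \frac{9}{2} = \left(- \frac{8448}{23}\right) \frac{9}{2} = - \frac{38016}{23}$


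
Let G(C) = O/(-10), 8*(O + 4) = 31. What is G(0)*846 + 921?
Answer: 37263/40 ≈ 931.58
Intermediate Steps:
O = -⅛ (O = -4 + (⅛)*31 = -4 + 31/8 = -⅛ ≈ -0.12500)
G(C) = 1/80 (G(C) = -⅛/(-10) = -⅛*(-⅒) = 1/80)
G(0)*846 + 921 = (1/80)*846 + 921 = 423/40 + 921 = 37263/40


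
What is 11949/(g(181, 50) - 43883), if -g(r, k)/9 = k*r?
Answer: -11949/125333 ≈ -0.095338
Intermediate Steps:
g(r, k) = -9*k*r
11949/(g(181, 50) - 43883) = 11949/(-9*50*181 - 43883) = 11949/(-81450 - 43883) = 11949/(-125333) = 11949*(-1/125333) = -11949/125333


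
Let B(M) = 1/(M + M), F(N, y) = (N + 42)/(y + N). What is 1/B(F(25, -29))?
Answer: -67/2 ≈ -33.500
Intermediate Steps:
F(N, y) = (42 + N)/(N + y)
B(M) = 1/(2*M)
1/B(F(25, -29)) = 1/(1/(2*(((42 + 25)/(25 - 29))))) = 1/(1/(2*((67/(-4))))) = 1/(1/(2*((-¼*67)))) = 1/(1/(2*(-67/4))) = 1/((½)*(-4/67)) = 1/(-2/67) = -67/2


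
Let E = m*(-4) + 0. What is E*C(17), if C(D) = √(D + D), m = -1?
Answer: 4*√34 ≈ 23.324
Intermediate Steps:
C(D) = √2*√D (C(D) = √(2*D) = √2*√D)
E = 4 (E = -1*(-4) + 0 = 4 + 0 = 4)
E*C(17) = 4*(√2*√17) = 4*√34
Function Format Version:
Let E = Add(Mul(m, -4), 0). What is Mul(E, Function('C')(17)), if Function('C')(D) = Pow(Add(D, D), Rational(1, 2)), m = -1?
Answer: Mul(4, Pow(34, Rational(1, 2))) ≈ 23.324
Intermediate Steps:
Function('C')(D) = Mul(Pow(2, Rational(1, 2)), Pow(D, Rational(1, 2))) (Function('C')(D) = Pow(Mul(2, D), Rational(1, 2)) = Mul(Pow(2, Rational(1, 2)), Pow(D, Rational(1, 2))))
E = 4 (E = Add(Mul(-1, -4), 0) = Add(4, 0) = 4)
Mul(E, Function('C')(17)) = Mul(4, Mul(Pow(2, Rational(1, 2)), Pow(17, Rational(1, 2)))) = Mul(4, Pow(34, Rational(1, 2)))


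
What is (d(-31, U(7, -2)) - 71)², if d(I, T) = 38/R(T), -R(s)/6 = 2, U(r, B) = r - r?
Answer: 198025/36 ≈ 5500.7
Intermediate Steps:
U(r, B) = 0
R(s) = -12 (R(s) = -6*2 = -12)
d(I, T) = -19/6 (d(I, T) = 38/(-12) = 38*(-1/12) = -19/6)
(d(-31, U(7, -2)) - 71)² = (-19/6 - 71)² = (-445/6)² = 198025/36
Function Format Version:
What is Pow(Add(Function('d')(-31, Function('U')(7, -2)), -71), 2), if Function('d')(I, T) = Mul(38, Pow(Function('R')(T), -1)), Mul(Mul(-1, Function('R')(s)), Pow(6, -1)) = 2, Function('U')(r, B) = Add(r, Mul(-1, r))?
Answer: Rational(198025, 36) ≈ 5500.7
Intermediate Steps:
Function('U')(r, B) = 0
Function('R')(s) = -12 (Function('R')(s) = Mul(-6, 2) = -12)
Function('d')(I, T) = Rational(-19, 6) (Function('d')(I, T) = Mul(38, Pow(-12, -1)) = Mul(38, Rational(-1, 12)) = Rational(-19, 6))
Pow(Add(Function('d')(-31, Function('U')(7, -2)), -71), 2) = Pow(Add(Rational(-19, 6), -71), 2) = Pow(Rational(-445, 6), 2) = Rational(198025, 36)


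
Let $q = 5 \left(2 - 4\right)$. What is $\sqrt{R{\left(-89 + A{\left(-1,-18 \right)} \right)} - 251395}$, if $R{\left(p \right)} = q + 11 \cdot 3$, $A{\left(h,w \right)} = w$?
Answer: $2 i \sqrt{62843} \approx 501.37 i$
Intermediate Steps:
$q = -10$ ($q = 5 \left(-2\right) = -10$)
$R{\left(p \right)} = 23$ ($R{\left(p \right)} = -10 + 11 \cdot 3 = -10 + 33 = 23$)
$\sqrt{R{\left(-89 + A{\left(-1,-18 \right)} \right)} - 251395} = \sqrt{23 - 251395} = \sqrt{-251372} = 2 i \sqrt{62843}$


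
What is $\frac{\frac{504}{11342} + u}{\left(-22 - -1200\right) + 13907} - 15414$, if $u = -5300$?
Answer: $- \frac{1318652053538}{85547035} \approx -15414.0$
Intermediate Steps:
$\frac{\frac{504}{11342} + u}{\left(-22 - -1200\right) + 13907} - 15414 = \frac{\frac{504}{11342} - 5300}{\left(-22 - -1200\right) + 13907} - 15414 = \frac{504 \cdot \frac{1}{11342} - 5300}{\left(-22 + 1200\right) + 13907} - 15414 = \frac{\frac{252}{5671} - 5300}{1178 + 13907} - 15414 = - \frac{30056048}{5671 \cdot 15085} - 15414 = \left(- \frac{30056048}{5671}\right) \frac{1}{15085} - 15414 = - \frac{30056048}{85547035} - 15414 = - \frac{1318652053538}{85547035}$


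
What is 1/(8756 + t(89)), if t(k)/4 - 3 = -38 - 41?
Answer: 1/8452 ≈ 0.00011832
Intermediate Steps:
t(k) = -304 (t(k) = 12 + 4*(-38 - 41) = 12 + 4*(-79) = 12 - 316 = -304)
1/(8756 + t(89)) = 1/(8756 - 304) = 1/8452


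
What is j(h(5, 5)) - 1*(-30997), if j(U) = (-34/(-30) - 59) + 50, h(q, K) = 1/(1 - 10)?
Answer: 464837/15 ≈ 30989.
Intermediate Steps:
h(q, K) = -⅑ (h(q, K) = 1/(-9) = -⅑)
j(U) = -118/15 (j(U) = (-34*(-1/30) - 59) + 50 = (17/15 - 59) + 50 = -868/15 + 50 = -118/15)
j(h(5, 5)) - 1*(-30997) = -118/15 - 1*(-30997) = -118/15 + 30997 = 464837/15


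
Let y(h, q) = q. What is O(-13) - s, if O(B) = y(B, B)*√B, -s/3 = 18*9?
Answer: 486 - 13*I*√13 ≈ 486.0 - 46.872*I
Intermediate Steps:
s = -486 (s = -54*9 = -3*162 = -486)
O(B) = B^(3/2) (O(B) = B*√B = B^(3/2))
O(-13) - s = (-13)^(3/2) - 1*(-486) = -13*I*√13 + 486 = 486 - 13*I*√13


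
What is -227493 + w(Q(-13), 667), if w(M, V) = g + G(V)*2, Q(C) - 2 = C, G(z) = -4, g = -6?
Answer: -227507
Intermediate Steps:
Q(C) = 2 + C
w(M, V) = -14 (w(M, V) = -6 - 4*2 = -6 - 8 = -14)
-227493 + w(Q(-13), 667) = -227493 - 14 = -227507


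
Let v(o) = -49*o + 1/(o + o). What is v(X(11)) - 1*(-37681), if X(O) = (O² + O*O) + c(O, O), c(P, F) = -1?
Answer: 12470305/482 ≈ 25872.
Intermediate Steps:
X(O) = -1 + 2*O² (X(O) = (O² + O*O) - 1 = (O² + O²) - 1 = 2*O² - 1 = -1 + 2*O²)
v(o) = 1/(2*o) - 49*o (v(o) = -49*o + 1/(2*o) = 1/(2*o) - 49*o)
v(X(11)) - 1*(-37681) = (1/(2*(-1 + 2*11²)) - 49*(-1 + 2*11²)) - 1*(-37681) = (1/(2*(-1 + 2*121)) - 49*(-1 + 2*121)) + 37681 = (1/(2*(-1 + 242)) - 49*(-1 + 242)) + 37681 = ((½)/241 - 49*241) + 37681 = ((½)*(1/241) - 11809) + 37681 = (1/482 - 11809) + 37681 = -5691937/482 + 37681 = 12470305/482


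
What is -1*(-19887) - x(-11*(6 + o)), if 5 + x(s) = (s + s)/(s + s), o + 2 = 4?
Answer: 19891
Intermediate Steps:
o = 2 (o = -2 + 4 = 2)
x(s) = -4 (x(s) = -5 + (s + s)/(s + s) = -5 + (2*s)/((2*s)) = -5 + (2*s)*(1/(2*s)) = -5 + 1 = -4)
-1*(-19887) - x(-11*(6 + o)) = -1*(-19887) - 1*(-4) = 19887 + 4 = 19891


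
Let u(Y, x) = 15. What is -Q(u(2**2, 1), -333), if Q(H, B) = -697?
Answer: 697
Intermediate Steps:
-Q(u(2**2, 1), -333) = -1*(-697) = 697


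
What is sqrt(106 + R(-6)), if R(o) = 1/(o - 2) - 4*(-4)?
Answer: 5*sqrt(78)/4 ≈ 11.040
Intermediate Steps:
R(o) = 16 + 1/(-2 + o) (R(o) = 1/(-2 + o) + 16 = 16 + 1/(-2 + o))
sqrt(106 + R(-6)) = sqrt(106 + (-31 + 16*(-6))/(-2 - 6)) = sqrt(106 + (-31 - 96)/(-8)) = sqrt(106 - 1/8*(-127)) = sqrt(106 + 127/8) = sqrt(975/8) = 5*sqrt(78)/4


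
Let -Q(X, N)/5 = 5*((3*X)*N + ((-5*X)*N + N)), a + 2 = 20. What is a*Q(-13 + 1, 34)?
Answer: -382500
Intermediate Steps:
a = 18 (a = -2 + 20 = 18)
Q(X, N) = -25*N + 50*N*X (Q(X, N) = -25*((3*X)*N + ((-5*X)*N + N)) = -25*(3*N*X + (-5*N*X + N)) = -25*(3*N*X + (N - 5*N*X)) = -25*(N - 2*N*X) = -5*(5*N - 10*N*X) = -25*N + 50*N*X)
a*Q(-13 + 1, 34) = 18*(25*34*(-1 + 2*(-13 + 1))) = 18*(25*34*(-1 + 2*(-12))) = 18*(25*34*(-1 - 24)) = 18*(25*34*(-25)) = 18*(-21250) = -382500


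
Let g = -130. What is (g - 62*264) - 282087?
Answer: -298585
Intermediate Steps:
(g - 62*264) - 282087 = (-130 - 62*264) - 282087 = (-130 - 16368) - 282087 = -16498 - 282087 = -298585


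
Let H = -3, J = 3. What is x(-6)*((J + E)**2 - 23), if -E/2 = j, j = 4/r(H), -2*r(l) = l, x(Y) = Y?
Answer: 316/3 ≈ 105.33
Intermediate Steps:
r(l) = -l/2
j = 8/3 (j = 4/((-1/2*(-3))) = 4/(3/2) = 4*(2/3) = 8/3 ≈ 2.6667)
E = -16/3 (E = -2*8/3 = -16/3 ≈ -5.3333)
x(-6)*((J + E)**2 - 23) = -6*((3 - 16/3)**2 - 23) = -6*((-7/3)**2 - 23) = -6*(49/9 - 23) = -6*(-158/9) = 316/3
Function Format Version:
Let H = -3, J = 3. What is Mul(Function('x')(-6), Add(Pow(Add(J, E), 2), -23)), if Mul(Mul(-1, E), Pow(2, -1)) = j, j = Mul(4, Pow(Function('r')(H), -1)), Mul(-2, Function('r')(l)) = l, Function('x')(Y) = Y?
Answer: Rational(316, 3) ≈ 105.33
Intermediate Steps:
Function('r')(l) = Mul(Rational(-1, 2), l)
j = Rational(8, 3) (j = Mul(4, Pow(Mul(Rational(-1, 2), -3), -1)) = Mul(4, Pow(Rational(3, 2), -1)) = Mul(4, Rational(2, 3)) = Rational(8, 3) ≈ 2.6667)
E = Rational(-16, 3) (E = Mul(-2, Rational(8, 3)) = Rational(-16, 3) ≈ -5.3333)
Mul(Function('x')(-6), Add(Pow(Add(J, E), 2), -23)) = Mul(-6, Add(Pow(Add(3, Rational(-16, 3)), 2), -23)) = Mul(-6, Add(Pow(Rational(-7, 3), 2), -23)) = Mul(-6, Add(Rational(49, 9), -23)) = Mul(-6, Rational(-158, 9)) = Rational(316, 3)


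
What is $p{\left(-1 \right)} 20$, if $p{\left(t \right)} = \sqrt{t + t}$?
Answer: $20 i \sqrt{2} \approx 28.284 i$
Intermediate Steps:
$p{\left(t \right)} = \sqrt{2} \sqrt{t}$ ($p{\left(t \right)} = \sqrt{2 t} = \sqrt{2} \sqrt{t}$)
$p{\left(-1 \right)} 20 = \sqrt{2} \sqrt{-1} \cdot 20 = \sqrt{2} i 20 = i \sqrt{2} \cdot 20 = 20 i \sqrt{2}$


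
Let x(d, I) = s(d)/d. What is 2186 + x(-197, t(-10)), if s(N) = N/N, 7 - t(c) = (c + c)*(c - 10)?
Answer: 430641/197 ≈ 2186.0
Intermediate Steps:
t(c) = 7 - 2*c*(-10 + c) (t(c) = 7 - (c + c)*(c - 10) = 7 - 2*c*(-10 + c))
s(N) = 1
x(d, I) = 1/d
2186 + x(-197, t(-10)) = 2186 + 1/(-197) = 2186 - 1/197 = 430641/197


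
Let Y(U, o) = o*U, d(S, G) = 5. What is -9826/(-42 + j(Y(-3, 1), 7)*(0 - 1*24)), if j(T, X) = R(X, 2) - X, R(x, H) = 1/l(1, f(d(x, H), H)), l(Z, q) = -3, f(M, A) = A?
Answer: -4913/67 ≈ -73.328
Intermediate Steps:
Y(U, o) = U*o
R(x, H) = -⅓ (R(x, H) = 1/(-3) = -⅓)
j(T, X) = -⅓ - X
-9826/(-42 + j(Y(-3, 1), 7)*(0 - 1*24)) = -9826/(-42 + (-⅓ - 1*7)*(0 - 1*24)) = -9826/(-42 + (-⅓ - 7)*(0 - 24)) = -9826/(-42 - 22/3*(-24)) = -9826/(-42 + 176) = -9826/134 = -9826*1/134 = -4913/67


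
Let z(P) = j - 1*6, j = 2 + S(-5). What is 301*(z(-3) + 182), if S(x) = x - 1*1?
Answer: 51772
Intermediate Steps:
S(x) = -1 + x (S(x) = x - 1 = -1 + x)
j = -4 (j = 2 + (-1 - 5) = 2 - 6 = -4)
z(P) = -10 (z(P) = -4 - 1*6 = -4 - 6 = -10)
301*(z(-3) + 182) = 301*(-10 + 182) = 301*172 = 51772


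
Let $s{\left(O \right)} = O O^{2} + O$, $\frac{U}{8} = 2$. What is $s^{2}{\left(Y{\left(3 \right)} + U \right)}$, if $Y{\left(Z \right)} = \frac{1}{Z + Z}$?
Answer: $\frac{839358307225}{46656} \approx 1.799 \cdot 10^{7}$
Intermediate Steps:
$Y{\left(Z \right)} = \frac{1}{2 Z}$
$U = 16$ ($U = 8 \cdot 2 = 16$)
$s{\left(O \right)} = O + O^{3}$ ($s{\left(O \right)} = O^{3} + O = O + O^{3}$)
$s^{2}{\left(Y{\left(3 \right)} + U \right)} = \left(\left(\frac{1}{2 \cdot 3} + 16\right) + \left(\frac{1}{2 \cdot 3} + 16\right)^{3}\right)^{2} = \left(\left(\frac{1}{2} \cdot \frac{1}{3} + 16\right) + \left(\frac{1}{2} \cdot \frac{1}{3} + 16\right)^{3}\right)^{2} = \left(\left(\frac{1}{6} + 16\right) + \left(\frac{1}{6} + 16\right)^{3}\right)^{2} = \left(\frac{97}{6} + \left(\frac{97}{6}\right)^{3}\right)^{2} = \left(\frac{97}{6} + \frac{912673}{216}\right)^{2} = \left(\frac{916165}{216}\right)^{2} = \frac{839358307225}{46656}$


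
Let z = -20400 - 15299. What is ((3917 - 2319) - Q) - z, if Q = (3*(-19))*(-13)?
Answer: 36556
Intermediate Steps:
Q = 741 (Q = -57*(-13) = 741)
z = -35699
((3917 - 2319) - Q) - z = ((3917 - 2319) - 1*741) - 1*(-35699) = (1598 - 741) + 35699 = 857 + 35699 = 36556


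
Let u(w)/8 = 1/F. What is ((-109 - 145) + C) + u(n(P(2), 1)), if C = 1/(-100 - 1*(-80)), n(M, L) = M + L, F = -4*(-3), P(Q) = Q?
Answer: -15203/60 ≈ -253.38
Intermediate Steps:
F = 12
n(M, L) = L + M
C = -1/20 (C = 1/(-100 + 80) = 1/(-20) = -1/20 ≈ -0.050000)
u(w) = 2/3 (u(w) = 8/12 = 8*(1/12) = 2/3)
((-109 - 145) + C) + u(n(P(2), 1)) = ((-109 - 145) - 1/20) + 2/3 = (-254 - 1/20) + 2/3 = -5081/20 + 2/3 = -15203/60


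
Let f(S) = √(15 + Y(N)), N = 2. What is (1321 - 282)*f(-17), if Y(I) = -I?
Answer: 1039*√13 ≈ 3746.2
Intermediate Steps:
f(S) = √13 (f(S) = √(15 - 1*2) = √(15 - 2) = √13)
(1321 - 282)*f(-17) = (1321 - 282)*√13 = 1039*√13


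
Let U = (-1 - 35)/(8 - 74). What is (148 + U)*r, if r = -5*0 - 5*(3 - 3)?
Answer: 0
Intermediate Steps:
U = 6/11 (U = -36/(-66) = -36*(-1/66) = 6/11 ≈ 0.54545)
r = 0 (r = 0 - 5*0 = 0 + 0 = 0)
(148 + U)*r = (148 + 6/11)*0 = (1634/11)*0 = 0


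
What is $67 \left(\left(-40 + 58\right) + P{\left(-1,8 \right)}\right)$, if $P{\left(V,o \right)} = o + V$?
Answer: $1675$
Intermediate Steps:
$P{\left(V,o \right)} = V + o$
$67 \left(\left(-40 + 58\right) + P{\left(-1,8 \right)}\right) = 67 \left(\left(-40 + 58\right) + \left(-1 + 8\right)\right) = 67 \left(18 + 7\right) = 67 \cdot 25 = 1675$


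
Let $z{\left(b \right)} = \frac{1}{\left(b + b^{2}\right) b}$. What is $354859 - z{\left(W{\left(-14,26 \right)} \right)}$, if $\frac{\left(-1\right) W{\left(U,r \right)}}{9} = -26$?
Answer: $\frac{4566204959939}{12867660} \approx 3.5486 \cdot 10^{5}$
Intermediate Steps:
$W{\left(U,r \right)} = 234$ ($W{\left(U,r \right)} = \left(-9\right) \left(-26\right) = 234$)
$z{\left(b \right)} = \frac{1}{b \left(b + b^{2}\right)}$
$354859 - z{\left(W{\left(-14,26 \right)} \right)} = 354859 - \frac{1}{54756 \left(1 + 234\right)} = 354859 - \frac{1}{54756 \cdot 235} = 354859 - \frac{1}{54756} \cdot \frac{1}{235} = 354859 - \frac{1}{12867660} = \frac{4566204959939}{12867660}$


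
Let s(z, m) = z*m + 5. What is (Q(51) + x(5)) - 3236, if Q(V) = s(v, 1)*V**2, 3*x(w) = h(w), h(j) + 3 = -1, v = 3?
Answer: 52712/3 ≈ 17571.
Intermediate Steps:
h(j) = -4 (h(j) = -3 - 1 = -4)
x(w) = -4/3 (x(w) = (1/3)*(-4) = -4/3)
s(z, m) = 5 + m*z (s(z, m) = m*z + 5 = 5 + m*z)
Q(V) = 8*V**2 (Q(V) = (5 + 1*3)*V**2 = (5 + 3)*V**2 = 8*V**2)
(Q(51) + x(5)) - 3236 = (8*51**2 - 4/3) - 3236 = (8*2601 - 4/3) - 3236 = (20808 - 4/3) - 3236 = 62420/3 - 3236 = 52712/3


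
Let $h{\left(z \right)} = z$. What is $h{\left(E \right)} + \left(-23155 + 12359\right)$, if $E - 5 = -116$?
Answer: $-10907$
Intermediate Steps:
$E = -111$ ($E = 5 - 116 = -111$)
$h{\left(E \right)} + \left(-23155 + 12359\right) = -111 + \left(-23155 + 12359\right) = -111 - 10796 = -10907$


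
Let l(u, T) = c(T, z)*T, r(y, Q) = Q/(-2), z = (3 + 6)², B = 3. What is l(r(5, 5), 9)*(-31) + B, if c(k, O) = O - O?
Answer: 3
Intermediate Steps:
z = 81 (z = 9² = 81)
c(k, O) = 0
r(y, Q) = -Q/2 (r(y, Q) = Q*(-½) = -Q/2)
l(u, T) = 0 (l(u, T) = 0*T = 0)
l(r(5, 5), 9)*(-31) + B = 0*(-31) + 3 = 0 + 3 = 3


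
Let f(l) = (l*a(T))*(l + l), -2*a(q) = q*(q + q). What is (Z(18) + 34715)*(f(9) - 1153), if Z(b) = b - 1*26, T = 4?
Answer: -129977715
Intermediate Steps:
a(q) = -q**2 (a(q) = -q*(q + q)/2 = -q*2*q/2 = -q**2)
Z(b) = -26 + b (Z(b) = b - 26 = -26 + b)
f(l) = -32*l**2 (f(l) = (l*(-1*4**2))*(l + l) = (l*(-1*16))*(2*l) = (l*(-16))*(2*l) = (-16*l)*(2*l) = -32*l**2)
(Z(18) + 34715)*(f(9) - 1153) = ((-26 + 18) + 34715)*(-32*9**2 - 1153) = (-8 + 34715)*(-32*81 - 1153) = 34707*(-2592 - 1153) = 34707*(-3745) = -129977715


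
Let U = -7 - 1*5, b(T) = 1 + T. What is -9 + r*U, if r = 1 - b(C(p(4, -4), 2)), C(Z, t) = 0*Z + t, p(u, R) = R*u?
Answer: 15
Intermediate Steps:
C(Z, t) = t (C(Z, t) = 0 + t = t)
U = -12 (U = -7 - 5 = -12)
r = -2 (r = 1 - (1 + 2) = 1 - 1*3 = 1 - 3 = -2)
-9 + r*U = -9 - 2*(-12) = -9 + 24 = 15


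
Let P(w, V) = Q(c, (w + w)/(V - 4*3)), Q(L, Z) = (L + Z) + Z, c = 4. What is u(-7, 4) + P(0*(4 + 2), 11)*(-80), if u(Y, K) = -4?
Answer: -324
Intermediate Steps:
Q(L, Z) = L + 2*Z
P(w, V) = 4 + 4*w/(-12 + V) (P(w, V) = 4 + 2*((w + w)/(V - 4*3)) = 4 + 2*((2*w)/(V - 12)) = 4 + 2*((2*w)/(-12 + V)) = 4 + 2*(2*w/(-12 + V)) = 4 + 4*w/(-12 + V))
u(-7, 4) + P(0*(4 + 2), 11)*(-80) = -4 + (4*(-12 + 11 + 0*(4 + 2))/(-12 + 11))*(-80) = -4 + (4*(-12 + 11 + 0*6)/(-1))*(-80) = -4 + (4*(-1)*(-12 + 11 + 0))*(-80) = -4 + (4*(-1)*(-1))*(-80) = -4 + 4*(-80) = -4 - 320 = -324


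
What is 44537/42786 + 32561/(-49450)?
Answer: 202299926/528941925 ≈ 0.38246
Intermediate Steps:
44537/42786 + 32561/(-49450) = 44537*(1/42786) + 32561*(-1/49450) = 44537/42786 - 32561/49450 = 202299926/528941925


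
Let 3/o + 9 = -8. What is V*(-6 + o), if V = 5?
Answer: -525/17 ≈ -30.882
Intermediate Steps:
o = -3/17 (o = 3/(-9 - 8) = 3/(-17) = 3*(-1/17) = -3/17 ≈ -0.17647)
V*(-6 + o) = 5*(-6 - 3/17) = 5*(-105/17) = -525/17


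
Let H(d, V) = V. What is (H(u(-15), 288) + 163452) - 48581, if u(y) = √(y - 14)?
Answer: 115159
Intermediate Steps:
u(y) = √(-14 + y)
(H(u(-15), 288) + 163452) - 48581 = (288 + 163452) - 48581 = 163740 - 48581 = 115159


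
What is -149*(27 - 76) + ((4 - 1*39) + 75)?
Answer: 7341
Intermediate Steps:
-149*(27 - 76) + ((4 - 1*39) + 75) = -149*(-49) + ((4 - 39) + 75) = 7301 + (-35 + 75) = 7301 + 40 = 7341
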